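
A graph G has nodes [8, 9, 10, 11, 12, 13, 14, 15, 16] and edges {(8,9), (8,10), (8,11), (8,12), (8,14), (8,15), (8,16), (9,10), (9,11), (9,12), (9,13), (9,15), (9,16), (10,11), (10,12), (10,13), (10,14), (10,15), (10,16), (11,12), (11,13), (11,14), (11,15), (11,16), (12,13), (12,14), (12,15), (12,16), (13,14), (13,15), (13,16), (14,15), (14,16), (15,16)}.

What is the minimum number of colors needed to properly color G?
χ(G) = 7

Clique number ω(G) = 7 (lower bound: χ ≥ ω).
The clique on [8, 9, 10, 11, 12, 15, 16] has size 7, forcing χ ≥ 7, and the coloring below uses 7 colors, so χ(G) = 7.
A valid 7-coloring: color 1: [16]; color 2: [10]; color 3: [15]; color 4: [12]; color 5: [11]; color 6: [8, 13]; color 7: [9, 14].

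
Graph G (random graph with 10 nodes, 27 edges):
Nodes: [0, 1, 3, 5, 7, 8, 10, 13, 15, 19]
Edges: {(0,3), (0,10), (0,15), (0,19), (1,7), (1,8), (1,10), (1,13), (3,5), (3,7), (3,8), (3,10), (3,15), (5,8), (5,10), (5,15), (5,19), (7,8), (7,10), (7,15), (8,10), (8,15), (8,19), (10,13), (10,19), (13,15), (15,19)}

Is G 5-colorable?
Yes, G is 5-colorable

A valid 5-coloring: color 1: [10, 15]; color 2: [0, 8, 13]; color 3: [1, 3, 19]; color 4: [5, 7].
(χ(G) = 4 ≤ 5.)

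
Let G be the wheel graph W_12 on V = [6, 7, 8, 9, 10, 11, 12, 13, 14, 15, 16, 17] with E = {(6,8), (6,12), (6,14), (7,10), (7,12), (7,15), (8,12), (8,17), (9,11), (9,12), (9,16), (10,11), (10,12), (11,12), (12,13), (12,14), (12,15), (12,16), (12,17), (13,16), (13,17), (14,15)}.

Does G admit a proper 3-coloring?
Odd cycle [6, 8, 17, 13, 16, 9, 11, 10, 7, 15, 14] needs 3 colors (χ ≥ 3).
Vertex 12 is adjacent to every vertex of [6, 7, 8, 9, 10, 11, 13, 14, 15, 16, 17], which already need 3 colors among themselves, so 12 needs a new color (χ ≥ 4).
Hence χ(G) ≥ 4 > 3, so no proper 3-coloring exists.

No, G is not 3-colorable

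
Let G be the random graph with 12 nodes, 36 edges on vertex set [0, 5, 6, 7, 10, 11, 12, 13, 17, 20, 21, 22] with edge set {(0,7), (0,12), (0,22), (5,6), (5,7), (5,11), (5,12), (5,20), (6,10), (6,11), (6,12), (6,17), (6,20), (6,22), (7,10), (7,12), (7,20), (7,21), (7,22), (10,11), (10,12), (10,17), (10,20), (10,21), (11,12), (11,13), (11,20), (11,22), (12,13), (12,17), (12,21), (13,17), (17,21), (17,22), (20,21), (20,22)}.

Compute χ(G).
χ(G) = 4

Clique number ω(G) = 4 (lower bound: χ ≥ ω).
The clique on [10, 12, 17, 21] has size 4, forcing χ ≥ 4, and the coloring below uses 4 colors, so χ(G) = 4.
A valid 4-coloring: color 1: [12, 20]; color 2: [0, 6, 13, 21]; color 3: [7, 11, 17]; color 4: [5, 10, 22].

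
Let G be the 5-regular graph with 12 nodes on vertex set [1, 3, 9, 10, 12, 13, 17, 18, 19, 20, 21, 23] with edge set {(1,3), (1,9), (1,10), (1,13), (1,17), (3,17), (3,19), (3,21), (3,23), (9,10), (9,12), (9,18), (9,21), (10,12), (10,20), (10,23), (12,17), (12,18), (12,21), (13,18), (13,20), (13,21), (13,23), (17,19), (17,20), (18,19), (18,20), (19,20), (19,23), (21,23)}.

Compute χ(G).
Clique number ω(G) = 3 (lower bound: χ ≥ ω).
Suppose a proper 3-coloring c exists. The clique [1, 3, 17] takes 3 distinct colors; by symmetry let c(1) = 1, c(3) = 2, c(17) = 3.
- Vertex 19: neighbors [3, 17] already have colors [2, 3] ⇒ c(19) = 1.
- Vertex 20: neighbors [19, 17] already have colors [1, 3] ⇒ c(20) = 2.
- Vertex 10: neighbors [1, 20] already have colors [1, 2] ⇒ c(10) = 3.
- Vertex 23: neighbors [19, 3, 10] already have colors [1, 2, 3] — all 3 colors blocked. Contradiction.
The forced assignments end in a contradiction, so G has no proper 3-coloring (χ ≥ 4).
The coloring below uses 4 colors, so χ(G) = 4.
A valid 4-coloring: color 1: [10, 17, 18, 21]; color 2: [3, 9, 13]; color 3: [1, 12, 19]; color 4: [20, 23].

χ(G) = 4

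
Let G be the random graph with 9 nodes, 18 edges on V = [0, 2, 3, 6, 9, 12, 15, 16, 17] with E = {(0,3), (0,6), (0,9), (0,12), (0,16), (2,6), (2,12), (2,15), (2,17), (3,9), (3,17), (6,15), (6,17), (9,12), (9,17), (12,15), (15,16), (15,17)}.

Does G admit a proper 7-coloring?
A valid 7-coloring: color 1: [0, 17]; color 2: [3, 6, 12, 16]; color 3: [9, 15]; color 4: [2].
(χ(G) = 4 ≤ 7.)

Yes, G is 7-colorable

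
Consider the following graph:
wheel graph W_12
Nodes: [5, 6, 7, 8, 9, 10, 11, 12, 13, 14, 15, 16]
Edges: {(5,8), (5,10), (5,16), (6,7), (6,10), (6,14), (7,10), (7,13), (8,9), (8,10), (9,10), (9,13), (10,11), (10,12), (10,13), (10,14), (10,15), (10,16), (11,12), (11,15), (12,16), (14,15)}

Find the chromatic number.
χ(G) = 4

Clique number ω(G) = 3 (lower bound: χ ≥ ω).
Odd cycle [7, 13, 9, 8, 5, 16, 12, 11, 15, 14, 6] needs 3 colors (χ ≥ 3).
Vertex 10 is adjacent to every vertex of [5, 6, 7, 8, 9, 11, 12, 13, 14, 15, 16], which already need 3 colors among themselves, so 10 needs a new color (χ ≥ 4).
The coloring below uses 4 colors, so χ(G) = 4.
A valid 4-coloring: color 1: [10]; color 2: [5, 7, 9, 12, 14]; color 3: [6, 8, 11, 13, 16]; color 4: [15].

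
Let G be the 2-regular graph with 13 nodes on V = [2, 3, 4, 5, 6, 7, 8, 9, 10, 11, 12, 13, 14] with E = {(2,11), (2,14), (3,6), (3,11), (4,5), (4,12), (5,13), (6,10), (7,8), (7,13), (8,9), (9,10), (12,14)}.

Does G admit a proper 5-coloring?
A valid 5-coloring: color 1: [2, 5, 6, 7, 9, 12]; color 2: [4, 8, 10, 11, 13, 14]; color 3: [3].
(χ(G) = 3 ≤ 5.)

Yes, G is 5-colorable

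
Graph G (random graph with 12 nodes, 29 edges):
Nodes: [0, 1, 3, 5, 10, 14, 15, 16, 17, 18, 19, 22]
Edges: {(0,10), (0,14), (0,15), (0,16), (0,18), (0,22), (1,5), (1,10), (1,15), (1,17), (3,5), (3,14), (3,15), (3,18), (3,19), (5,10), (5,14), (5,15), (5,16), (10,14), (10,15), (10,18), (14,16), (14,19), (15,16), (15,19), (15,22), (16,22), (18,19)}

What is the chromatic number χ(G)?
Clique number ω(G) = 4 (lower bound: χ ≥ ω).
The clique on [0, 15, 16, 22] has size 4, forcing χ ≥ 4, and the coloring below uses 4 colors, so χ(G) = 4.
A valid 4-coloring: color 1: [14, 15, 17, 18]; color 2: [3, 10, 22]; color 3: [0, 5, 19]; color 4: [1, 16].

χ(G) = 4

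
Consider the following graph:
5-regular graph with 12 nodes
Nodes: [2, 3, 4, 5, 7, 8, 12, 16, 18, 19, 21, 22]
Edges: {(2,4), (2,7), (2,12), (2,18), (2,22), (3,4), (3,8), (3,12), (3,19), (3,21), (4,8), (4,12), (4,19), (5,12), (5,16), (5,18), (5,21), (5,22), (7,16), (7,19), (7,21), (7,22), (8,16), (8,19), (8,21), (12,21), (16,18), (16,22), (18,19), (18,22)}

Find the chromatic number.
χ(G) = 4

Clique number ω(G) = 4 (lower bound: χ ≥ ω).
The clique on [3, 4, 8, 19] has size 4, forcing χ ≥ 4, and the coloring below uses 4 colors, so χ(G) = 4.
A valid 4-coloring: color 1: [8, 12, 22]; color 2: [3, 5, 7]; color 3: [2, 16, 19, 21]; color 4: [4, 18].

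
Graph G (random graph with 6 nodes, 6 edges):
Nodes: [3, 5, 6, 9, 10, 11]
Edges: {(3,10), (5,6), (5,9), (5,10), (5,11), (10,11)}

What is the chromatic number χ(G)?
Clique number ω(G) = 3 (lower bound: χ ≥ ω).
The clique on [5, 10, 11] has size 3, forcing χ ≥ 3, and the coloring below uses 3 colors, so χ(G) = 3.
A valid 3-coloring: color 1: [3, 5]; color 2: [6, 9, 10]; color 3: [11].

χ(G) = 3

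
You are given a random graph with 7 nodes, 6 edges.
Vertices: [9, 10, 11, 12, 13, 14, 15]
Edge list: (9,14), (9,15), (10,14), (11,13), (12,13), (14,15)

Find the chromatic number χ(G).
Clique number ω(G) = 3 (lower bound: χ ≥ ω).
The clique on [9, 14, 15] has size 3, forcing χ ≥ 3, and the coloring below uses 3 colors, so χ(G) = 3.
A valid 3-coloring: color 1: [13, 14]; color 2: [10, 11, 12, 15]; color 3: [9].

χ(G) = 3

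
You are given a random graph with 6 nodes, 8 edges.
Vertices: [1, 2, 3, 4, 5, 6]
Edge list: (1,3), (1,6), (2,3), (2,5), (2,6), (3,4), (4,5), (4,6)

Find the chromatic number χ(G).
Clique number ω(G) = 2 (lower bound: χ ≥ ω).
The graph is bipartite (no odd cycle), so 2 colors suffice: χ(G) = 2.
A valid 2-coloring: color 1: [3, 5, 6]; color 2: [1, 2, 4].

χ(G) = 2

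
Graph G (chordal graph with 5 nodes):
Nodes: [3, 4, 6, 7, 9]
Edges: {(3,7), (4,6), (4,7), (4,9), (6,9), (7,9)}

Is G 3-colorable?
Yes, G is 3-colorable

A valid 3-coloring: color 1: [3, 9]; color 2: [6, 7]; color 3: [4].
(χ(G) = 3 ≤ 3.)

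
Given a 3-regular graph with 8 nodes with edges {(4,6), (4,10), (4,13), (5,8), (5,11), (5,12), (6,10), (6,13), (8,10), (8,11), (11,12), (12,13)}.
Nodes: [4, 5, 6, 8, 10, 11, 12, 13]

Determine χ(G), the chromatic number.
Clique number ω(G) = 3 (lower bound: χ ≥ ω).
The clique on [4, 6, 10] has size 3, forcing χ ≥ 3, and the coloring below uses 3 colors, so χ(G) = 3.
A valid 3-coloring: color 1: [5, 10, 13]; color 2: [6, 8, 12]; color 3: [4, 11].

χ(G) = 3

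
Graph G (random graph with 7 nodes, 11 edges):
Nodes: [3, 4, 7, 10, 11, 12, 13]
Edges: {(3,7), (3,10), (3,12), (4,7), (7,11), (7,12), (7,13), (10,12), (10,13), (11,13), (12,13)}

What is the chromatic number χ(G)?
Clique number ω(G) = 3 (lower bound: χ ≥ ω).
The clique on [3, 10, 12] has size 3, forcing χ ≥ 3, and the coloring below uses 3 colors, so χ(G) = 3.
A valid 3-coloring: color 1: [7, 10]; color 2: [3, 4, 13]; color 3: [11, 12].

χ(G) = 3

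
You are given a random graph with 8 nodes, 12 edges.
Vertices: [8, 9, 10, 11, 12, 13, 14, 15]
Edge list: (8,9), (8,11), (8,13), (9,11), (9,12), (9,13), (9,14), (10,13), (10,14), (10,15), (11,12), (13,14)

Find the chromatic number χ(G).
χ(G) = 3

Clique number ω(G) = 3 (lower bound: χ ≥ ω).
The clique on [8, 9, 11] has size 3, forcing χ ≥ 3, and the coloring below uses 3 colors, so χ(G) = 3.
A valid 3-coloring: color 1: [9, 10]; color 2: [11, 13, 15]; color 3: [8, 12, 14].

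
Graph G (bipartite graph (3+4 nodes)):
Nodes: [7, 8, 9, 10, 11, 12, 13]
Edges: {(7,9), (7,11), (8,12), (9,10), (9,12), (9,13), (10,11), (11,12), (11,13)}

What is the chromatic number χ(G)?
Clique number ω(G) = 2 (lower bound: χ ≥ ω).
The graph is bipartite (no odd cycle), so 2 colors suffice: χ(G) = 2.
A valid 2-coloring: color 1: [8, 9, 11]; color 2: [7, 10, 12, 13].

χ(G) = 2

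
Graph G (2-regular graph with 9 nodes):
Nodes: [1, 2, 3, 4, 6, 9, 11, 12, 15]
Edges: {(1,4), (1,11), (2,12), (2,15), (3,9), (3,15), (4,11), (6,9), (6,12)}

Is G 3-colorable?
Yes, G is 3-colorable

A valid 3-coloring: color 1: [1, 9, 12, 15]; color 2: [2, 3, 6, 11]; color 3: [4].
(χ(G) = 3 ≤ 3.)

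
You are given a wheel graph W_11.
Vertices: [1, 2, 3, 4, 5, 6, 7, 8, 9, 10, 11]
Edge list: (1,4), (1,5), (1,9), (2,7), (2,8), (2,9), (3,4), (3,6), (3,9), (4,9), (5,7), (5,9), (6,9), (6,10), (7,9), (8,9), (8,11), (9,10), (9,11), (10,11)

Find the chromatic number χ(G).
χ(G) = 3

Clique number ω(G) = 3 (lower bound: χ ≥ ω).
The clique on [1, 4, 9] has size 3, forcing χ ≥ 3, and the coloring below uses 3 colors, so χ(G) = 3.
A valid 3-coloring: color 1: [9]; color 2: [1, 3, 7, 8, 10]; color 3: [2, 4, 5, 6, 11].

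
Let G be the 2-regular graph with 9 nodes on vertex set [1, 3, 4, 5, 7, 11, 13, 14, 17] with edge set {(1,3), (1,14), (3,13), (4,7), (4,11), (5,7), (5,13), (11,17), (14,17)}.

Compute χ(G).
Clique number ω(G) = 2 (lower bound: χ ≥ ω).
Odd cycle [3, 13, 5, 7, 4, 11, 17, 14, 1] needs 3 colors (χ ≥ 3).
The coloring below uses 3 colors, so χ(G) = 3.
A valid 3-coloring: color 1: [3, 4, 5, 14]; color 2: [1, 7, 11, 13]; color 3: [17].

χ(G) = 3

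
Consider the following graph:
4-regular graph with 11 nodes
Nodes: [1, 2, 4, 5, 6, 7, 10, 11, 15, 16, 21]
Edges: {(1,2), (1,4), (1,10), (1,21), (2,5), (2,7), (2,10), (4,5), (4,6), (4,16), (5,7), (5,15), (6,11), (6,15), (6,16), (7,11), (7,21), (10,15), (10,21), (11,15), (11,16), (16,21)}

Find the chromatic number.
Clique number ω(G) = 3 (lower bound: χ ≥ ω).
The clique on [1, 2, 10] has size 3, forcing χ ≥ 3, and the coloring below uses 3 colors, so χ(G) = 3.
A valid 3-coloring: color 1: [1, 7, 15, 16]; color 2: [5, 6, 10]; color 3: [2, 4, 11, 21].

χ(G) = 3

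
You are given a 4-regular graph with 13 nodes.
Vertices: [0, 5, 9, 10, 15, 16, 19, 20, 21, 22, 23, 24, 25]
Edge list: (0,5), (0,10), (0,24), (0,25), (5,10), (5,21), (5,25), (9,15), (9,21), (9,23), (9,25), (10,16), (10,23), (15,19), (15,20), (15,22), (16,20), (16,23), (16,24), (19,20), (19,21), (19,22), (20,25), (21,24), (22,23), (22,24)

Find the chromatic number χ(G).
χ(G) = 4

Clique number ω(G) = 3 (lower bound: χ ≥ ω).
Suppose a proper 3-coloring c exists. The clique [0, 5, 10] takes 3 distinct colors; by symmetry let c(0) = 1, c(5) = 2, c(10) = 3.
- Vertex 25: neighbors [0, 5] already have colors [1, 2] ⇒ c(25) = 3.
- Vertex 9: neighbors [25] already have colors [3]; try each remaining color.
- Case c(9) = 1:
  - Vertex 21: neighbors [9, 5] already have colors [1, 2] ⇒ c(21) = 3.
  - Vertex 23: neighbors [9, 10] already have colors [1, 3] ⇒ c(23) = 2.
  - Vertex 16: neighbors [23, 10] already have colors [2, 3] ⇒ c(16) = 1.
  - Vertex 20: neighbors [16, 25] already have colors [1, 3] ⇒ c(20) = 2.
  - Vertex 15: neighbors [9, 20] already have colors [1, 2] ⇒ c(15) = 3.
  - Vertex 22: neighbors [23, 15] already have colors [2, 3] ⇒ c(22) = 1.
  - Vertex 19: neighbors [22, 20, 15] already have colors [1, 2, 3] — all 3 colors blocked. Contradiction.
- Case c(9) = 2:
  - Vertex 23: neighbors [9, 10] already have colors [2, 3] ⇒ c(23) = 1.
  - Vertex 16: neighbors [23, 10] already have colors [1, 3] ⇒ c(16) = 2.
  - Vertex 20: neighbors [16, 25] already have colors [2, 3] ⇒ c(20) = 1.
  - Vertex 15: neighbors [20, 9] already have colors [1, 2] ⇒ c(15) = 3.
  - Vertex 19: neighbors [20, 15] already have colors [1, 3] ⇒ c(19) = 2.
  - Vertex 22: neighbors [23, 19, 15] already have colors [1, 2, 3] — all 3 colors blocked. Contradiction.
Every case ends in a contradiction, so G has no proper 3-coloring (χ ≥ 4).
The coloring below uses 4 colors, so χ(G) = 4.
A valid 4-coloring: color 1: [5, 19, 23, 24]; color 2: [9, 10, 20, 22]; color 3: [0, 15, 16, 21]; color 4: [25].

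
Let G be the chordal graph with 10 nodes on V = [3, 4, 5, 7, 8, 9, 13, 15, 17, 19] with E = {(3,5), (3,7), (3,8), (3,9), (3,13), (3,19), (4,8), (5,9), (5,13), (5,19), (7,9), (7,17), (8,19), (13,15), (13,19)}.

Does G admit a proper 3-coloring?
The clique on vertices [3, 5, 13, 19] has size 4 > 3, so it alone needs 4 colors.

No, G is not 3-colorable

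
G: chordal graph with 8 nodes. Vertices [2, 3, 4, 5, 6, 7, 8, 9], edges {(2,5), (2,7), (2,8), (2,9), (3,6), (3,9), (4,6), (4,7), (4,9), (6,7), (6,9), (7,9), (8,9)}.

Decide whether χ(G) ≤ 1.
No, G is not 1-colorable

The clique on vertices [4, 6, 7, 9] has size 4 > 1, so it alone needs 4 colors.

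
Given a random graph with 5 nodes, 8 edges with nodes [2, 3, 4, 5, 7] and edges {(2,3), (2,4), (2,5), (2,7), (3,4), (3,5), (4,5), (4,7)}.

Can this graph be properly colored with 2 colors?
No, G is not 2-colorable

The clique on vertices [2, 3, 4, 5] has size 4 > 2, so it alone needs 4 colors.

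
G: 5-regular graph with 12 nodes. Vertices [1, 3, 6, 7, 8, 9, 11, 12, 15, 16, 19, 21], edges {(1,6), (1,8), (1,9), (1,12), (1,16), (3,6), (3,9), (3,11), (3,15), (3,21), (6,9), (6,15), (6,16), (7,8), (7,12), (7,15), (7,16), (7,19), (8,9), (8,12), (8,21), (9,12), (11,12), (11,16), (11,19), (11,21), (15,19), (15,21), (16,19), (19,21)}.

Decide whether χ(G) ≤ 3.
No, G is not 3-colorable

The clique on vertices [1, 8, 9, 12] has size 4 > 3, so it alone needs 4 colors.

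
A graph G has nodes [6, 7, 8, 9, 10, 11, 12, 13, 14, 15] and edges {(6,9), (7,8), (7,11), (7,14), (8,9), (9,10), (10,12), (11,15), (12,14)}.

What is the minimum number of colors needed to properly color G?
Clique number ω(G) = 2 (lower bound: χ ≥ ω).
The graph is bipartite (no odd cycle), so 2 colors suffice: χ(G) = 2.
A valid 2-coloring: color 1: [7, 9, 12, 13, 15]; color 2: [6, 8, 10, 11, 14].

χ(G) = 2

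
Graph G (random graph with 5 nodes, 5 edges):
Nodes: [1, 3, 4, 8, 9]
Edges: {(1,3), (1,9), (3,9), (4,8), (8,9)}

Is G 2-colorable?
No, G is not 2-colorable

The clique on vertices [1, 3, 9] has size 3 > 2, so it alone needs 3 colors.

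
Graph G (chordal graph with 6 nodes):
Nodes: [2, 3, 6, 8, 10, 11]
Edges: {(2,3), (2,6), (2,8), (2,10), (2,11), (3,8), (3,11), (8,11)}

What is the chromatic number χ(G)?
Clique number ω(G) = 4 (lower bound: χ ≥ ω).
The clique on [2, 3, 8, 11] has size 4, forcing χ ≥ 4, and the coloring below uses 4 colors, so χ(G) = 4.
A valid 4-coloring: color 1: [2]; color 2: [6, 10, 11]; color 3: [8]; color 4: [3].

χ(G) = 4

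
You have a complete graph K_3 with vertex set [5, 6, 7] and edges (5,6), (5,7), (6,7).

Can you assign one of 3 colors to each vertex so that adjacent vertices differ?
Yes, G is 3-colorable

A valid 3-coloring: color 1: [6]; color 2: [7]; color 3: [5].
(χ(G) = 3 ≤ 3.)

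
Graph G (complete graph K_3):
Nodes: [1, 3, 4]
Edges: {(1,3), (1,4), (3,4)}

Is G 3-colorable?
Yes, G is 3-colorable

A valid 3-coloring: color 1: [4]; color 2: [3]; color 3: [1].
(χ(G) = 3 ≤ 3.)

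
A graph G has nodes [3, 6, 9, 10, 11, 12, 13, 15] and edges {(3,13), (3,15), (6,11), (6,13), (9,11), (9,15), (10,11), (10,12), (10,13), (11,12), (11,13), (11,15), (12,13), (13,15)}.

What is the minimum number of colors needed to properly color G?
Clique number ω(G) = 4 (lower bound: χ ≥ ω).
The clique on [10, 11, 12, 13] has size 4, forcing χ ≥ 4, and the coloring below uses 4 colors, so χ(G) = 4.
A valid 4-coloring: color 1: [3, 11]; color 2: [9, 13]; color 3: [6, 10, 15]; color 4: [12].

χ(G) = 4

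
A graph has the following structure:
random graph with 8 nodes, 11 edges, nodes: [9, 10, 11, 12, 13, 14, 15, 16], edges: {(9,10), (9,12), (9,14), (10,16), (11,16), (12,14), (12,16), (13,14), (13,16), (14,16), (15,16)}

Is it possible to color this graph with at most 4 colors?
A valid 4-coloring: color 1: [9, 16]; color 2: [10, 11, 14, 15]; color 3: [12, 13].
(χ(G) = 3 ≤ 4.)

Yes, G is 4-colorable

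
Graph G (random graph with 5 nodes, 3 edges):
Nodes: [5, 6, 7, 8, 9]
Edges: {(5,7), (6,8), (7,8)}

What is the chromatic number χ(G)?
χ(G) = 2

Clique number ω(G) = 2 (lower bound: χ ≥ ω).
The graph is bipartite (no odd cycle), so 2 colors suffice: χ(G) = 2.
A valid 2-coloring: color 1: [6, 7, 9]; color 2: [5, 8].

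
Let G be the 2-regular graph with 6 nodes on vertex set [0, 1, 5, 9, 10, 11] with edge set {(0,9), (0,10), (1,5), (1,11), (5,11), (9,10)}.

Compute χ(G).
χ(G) = 3

Clique number ω(G) = 3 (lower bound: χ ≥ ω).
The clique on [0, 9, 10] has size 3, forcing χ ≥ 3, and the coloring below uses 3 colors, so χ(G) = 3.
A valid 3-coloring: color 1: [0, 1]; color 2: [5, 10]; color 3: [9, 11].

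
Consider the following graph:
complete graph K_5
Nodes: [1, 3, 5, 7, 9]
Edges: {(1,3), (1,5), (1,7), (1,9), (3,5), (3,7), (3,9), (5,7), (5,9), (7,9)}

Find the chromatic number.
χ(G) = 5

Clique number ω(G) = 5 (lower bound: χ ≥ ω).
The clique on [1, 3, 5, 7, 9] has size 5, forcing χ ≥ 5, and the coloring below uses 5 colors, so χ(G) = 5.
A valid 5-coloring: color 1: [1]; color 2: [7]; color 3: [3]; color 4: [9]; color 5: [5].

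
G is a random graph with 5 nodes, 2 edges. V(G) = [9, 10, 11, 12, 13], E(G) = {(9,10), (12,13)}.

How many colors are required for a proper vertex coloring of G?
χ(G) = 2

Clique number ω(G) = 2 (lower bound: χ ≥ ω).
The graph is bipartite (no odd cycle), so 2 colors suffice: χ(G) = 2.
A valid 2-coloring: color 1: [9, 11, 13]; color 2: [10, 12].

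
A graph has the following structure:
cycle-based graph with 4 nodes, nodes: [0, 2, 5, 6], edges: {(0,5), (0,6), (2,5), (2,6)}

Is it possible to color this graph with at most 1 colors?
Edge (0,5) forces its endpoints to differ, so 1 color is not enough.

No, G is not 1-colorable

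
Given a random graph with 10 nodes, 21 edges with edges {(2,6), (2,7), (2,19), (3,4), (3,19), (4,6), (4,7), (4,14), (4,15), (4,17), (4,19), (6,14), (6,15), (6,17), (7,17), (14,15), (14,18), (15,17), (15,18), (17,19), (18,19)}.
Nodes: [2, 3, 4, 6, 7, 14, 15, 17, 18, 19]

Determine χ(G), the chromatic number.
χ(G) = 4

Clique number ω(G) = 4 (lower bound: χ ≥ ω).
The clique on [4, 6, 15, 17] has size 4, forcing χ ≥ 4, and the coloring below uses 4 colors, so χ(G) = 4.
A valid 4-coloring: color 1: [2, 4, 18]; color 2: [7, 15, 19]; color 3: [3, 6]; color 4: [14, 17].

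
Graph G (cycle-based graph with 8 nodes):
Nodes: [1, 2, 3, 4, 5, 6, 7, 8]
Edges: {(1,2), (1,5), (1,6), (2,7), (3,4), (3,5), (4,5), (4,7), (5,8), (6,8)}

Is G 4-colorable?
A valid 4-coloring: color 1: [2, 5, 6]; color 2: [1, 4, 8]; color 3: [3, 7].
(χ(G) = 3 ≤ 4.)

Yes, G is 4-colorable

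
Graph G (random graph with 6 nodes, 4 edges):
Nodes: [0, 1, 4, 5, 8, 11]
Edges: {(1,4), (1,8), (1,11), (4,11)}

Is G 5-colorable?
Yes, G is 5-colorable

A valid 5-coloring: color 1: [0, 1, 5]; color 2: [8, 11]; color 3: [4].
(χ(G) = 3 ≤ 5.)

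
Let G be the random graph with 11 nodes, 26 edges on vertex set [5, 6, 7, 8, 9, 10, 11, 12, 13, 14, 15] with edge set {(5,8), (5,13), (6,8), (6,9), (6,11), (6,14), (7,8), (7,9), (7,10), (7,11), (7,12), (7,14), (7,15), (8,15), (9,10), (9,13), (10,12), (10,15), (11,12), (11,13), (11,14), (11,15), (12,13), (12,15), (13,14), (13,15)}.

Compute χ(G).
χ(G) = 4

Clique number ω(G) = 4 (lower bound: χ ≥ ω).
The clique on [11, 12, 13, 15] has size 4, forcing χ ≥ 4, and the coloring below uses 4 colors, so χ(G) = 4.
A valid 4-coloring: color 1: [6, 7, 13]; color 2: [8, 10, 11]; color 3: [5, 9, 14, 15]; color 4: [12].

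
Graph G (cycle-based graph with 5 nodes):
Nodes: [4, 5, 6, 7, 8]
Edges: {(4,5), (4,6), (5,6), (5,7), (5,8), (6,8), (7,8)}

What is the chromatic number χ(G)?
χ(G) = 3

Clique number ω(G) = 3 (lower bound: χ ≥ ω).
The clique on [5, 6, 8] has size 3, forcing χ ≥ 3, and the coloring below uses 3 colors, so χ(G) = 3.
A valid 3-coloring: color 1: [5]; color 2: [6, 7]; color 3: [4, 8].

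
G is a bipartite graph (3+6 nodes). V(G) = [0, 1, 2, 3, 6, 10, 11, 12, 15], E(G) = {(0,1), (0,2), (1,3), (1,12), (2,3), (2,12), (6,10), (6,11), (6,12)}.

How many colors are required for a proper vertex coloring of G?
Clique number ω(G) = 2 (lower bound: χ ≥ ω).
The graph is bipartite (no odd cycle), so 2 colors suffice: χ(G) = 2.
A valid 2-coloring: color 1: [1, 2, 6, 15]; color 2: [0, 3, 10, 11, 12].

χ(G) = 2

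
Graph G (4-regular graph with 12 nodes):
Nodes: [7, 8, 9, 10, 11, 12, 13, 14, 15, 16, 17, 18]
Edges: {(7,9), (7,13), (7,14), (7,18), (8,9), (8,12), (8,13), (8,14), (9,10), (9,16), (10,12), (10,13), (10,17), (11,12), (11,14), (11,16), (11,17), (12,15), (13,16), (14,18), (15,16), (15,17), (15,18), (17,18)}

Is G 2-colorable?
The clique on vertices [7, 14, 18] has size 3 > 2, so it alone needs 3 colors.

No, G is not 2-colorable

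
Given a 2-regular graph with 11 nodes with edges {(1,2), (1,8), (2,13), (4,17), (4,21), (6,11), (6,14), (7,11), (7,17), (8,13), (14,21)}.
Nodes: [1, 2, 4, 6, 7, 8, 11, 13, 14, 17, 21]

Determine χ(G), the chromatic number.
χ(G) = 3

Clique number ω(G) = 2 (lower bound: χ ≥ ω).
Odd cycle [17, 4, 21, 14, 6, 11, 7] needs 3 colors (χ ≥ 3).
The coloring below uses 3 colors, so χ(G) = 3.
A valid 3-coloring: color 1: [1, 11, 13, 17, 21]; color 2: [2, 4, 6, 7, 8]; color 3: [14].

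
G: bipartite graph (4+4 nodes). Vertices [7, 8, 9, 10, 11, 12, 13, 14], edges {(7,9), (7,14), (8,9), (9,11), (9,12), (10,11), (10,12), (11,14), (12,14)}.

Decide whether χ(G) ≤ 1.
Edge (8,9) forces its endpoints to differ, so 1 color is not enough.

No, G is not 1-colorable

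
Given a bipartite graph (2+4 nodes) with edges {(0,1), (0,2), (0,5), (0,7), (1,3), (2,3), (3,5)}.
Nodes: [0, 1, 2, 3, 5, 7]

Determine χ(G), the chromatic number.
Clique number ω(G) = 2 (lower bound: χ ≥ ω).
The graph is bipartite (no odd cycle), so 2 colors suffice: χ(G) = 2.
A valid 2-coloring: color 1: [0, 3]; color 2: [1, 2, 5, 7].

χ(G) = 2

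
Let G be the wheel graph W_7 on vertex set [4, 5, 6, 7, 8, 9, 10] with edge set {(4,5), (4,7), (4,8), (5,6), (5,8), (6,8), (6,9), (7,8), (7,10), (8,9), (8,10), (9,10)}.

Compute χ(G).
χ(G) = 3

Clique number ω(G) = 3 (lower bound: χ ≥ ω).
The clique on [8, 9, 10] has size 3, forcing χ ≥ 3, and the coloring below uses 3 colors, so χ(G) = 3.
A valid 3-coloring: color 1: [8]; color 2: [5, 7, 9]; color 3: [4, 6, 10].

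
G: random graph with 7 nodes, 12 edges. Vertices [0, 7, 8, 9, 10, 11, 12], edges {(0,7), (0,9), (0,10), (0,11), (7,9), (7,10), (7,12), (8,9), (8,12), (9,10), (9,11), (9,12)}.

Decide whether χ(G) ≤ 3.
The clique on vertices [0, 7, 9, 10] has size 4 > 3, so it alone needs 4 colors.

No, G is not 3-colorable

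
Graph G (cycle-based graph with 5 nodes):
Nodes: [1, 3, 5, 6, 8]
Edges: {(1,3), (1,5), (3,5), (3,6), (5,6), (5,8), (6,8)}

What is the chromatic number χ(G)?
χ(G) = 3

Clique number ω(G) = 3 (lower bound: χ ≥ ω).
The clique on [5, 6, 8] has size 3, forcing χ ≥ 3, and the coloring below uses 3 colors, so χ(G) = 3.
A valid 3-coloring: color 1: [5]; color 2: [3, 8]; color 3: [1, 6].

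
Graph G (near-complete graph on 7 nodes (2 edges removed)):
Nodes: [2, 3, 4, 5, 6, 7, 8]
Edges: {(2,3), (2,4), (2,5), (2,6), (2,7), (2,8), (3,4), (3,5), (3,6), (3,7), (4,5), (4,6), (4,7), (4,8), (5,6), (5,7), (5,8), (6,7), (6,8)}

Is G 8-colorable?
Yes, G is 8-colorable

A valid 8-coloring: color 1: [4]; color 2: [5]; color 3: [6]; color 4: [2]; color 5: [7, 8]; color 6: [3].
(χ(G) = 6 ≤ 8.)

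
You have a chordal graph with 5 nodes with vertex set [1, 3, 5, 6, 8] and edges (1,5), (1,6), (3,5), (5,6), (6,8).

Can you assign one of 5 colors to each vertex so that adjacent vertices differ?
Yes, G is 5-colorable

A valid 5-coloring: color 1: [3, 6]; color 2: [5, 8]; color 3: [1].
(χ(G) = 3 ≤ 5.)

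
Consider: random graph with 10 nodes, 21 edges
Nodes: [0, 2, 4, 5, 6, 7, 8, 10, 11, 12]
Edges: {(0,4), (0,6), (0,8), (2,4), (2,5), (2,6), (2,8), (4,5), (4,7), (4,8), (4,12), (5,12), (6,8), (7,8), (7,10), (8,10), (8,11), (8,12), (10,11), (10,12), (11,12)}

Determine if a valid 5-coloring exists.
Yes, G is 5-colorable

A valid 5-coloring: color 1: [5, 8]; color 2: [4, 6, 10]; color 3: [0, 2, 7, 12]; color 4: [11].
(χ(G) = 4 ≤ 5.)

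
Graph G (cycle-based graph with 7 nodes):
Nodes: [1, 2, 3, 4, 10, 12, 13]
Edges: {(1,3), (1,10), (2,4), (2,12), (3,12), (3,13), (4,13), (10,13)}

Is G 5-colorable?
A valid 5-coloring: color 1: [2, 3, 10]; color 2: [1, 12, 13]; color 3: [4].
(χ(G) = 3 ≤ 5.)

Yes, G is 5-colorable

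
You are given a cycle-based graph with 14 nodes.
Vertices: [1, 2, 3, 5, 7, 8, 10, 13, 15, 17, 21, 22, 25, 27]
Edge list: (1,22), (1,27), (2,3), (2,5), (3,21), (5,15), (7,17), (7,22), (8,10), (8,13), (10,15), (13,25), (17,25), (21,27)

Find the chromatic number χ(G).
χ(G) = 2

Clique number ω(G) = 2 (lower bound: χ ≥ ω).
The graph is bipartite (no odd cycle), so 2 colors suffice: χ(G) = 2.
A valid 2-coloring: color 1: [1, 2, 7, 8, 15, 21, 25]; color 2: [3, 5, 10, 13, 17, 22, 27].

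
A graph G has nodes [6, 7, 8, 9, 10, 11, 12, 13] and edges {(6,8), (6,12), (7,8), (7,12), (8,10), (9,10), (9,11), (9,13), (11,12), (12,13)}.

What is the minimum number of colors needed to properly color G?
Clique number ω(G) = 2 (lower bound: χ ≥ ω).
The graph is bipartite (no odd cycle), so 2 colors suffice: χ(G) = 2.
A valid 2-coloring: color 1: [8, 9, 12]; color 2: [6, 7, 10, 11, 13].

χ(G) = 2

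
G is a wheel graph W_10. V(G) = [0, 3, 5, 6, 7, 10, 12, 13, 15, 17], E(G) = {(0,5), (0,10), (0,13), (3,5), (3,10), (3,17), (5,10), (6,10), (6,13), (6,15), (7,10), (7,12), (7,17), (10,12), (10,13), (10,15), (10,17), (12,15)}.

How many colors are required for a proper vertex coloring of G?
Clique number ω(G) = 3 (lower bound: χ ≥ ω).
Odd cycle [7, 17, 3, 5, 0, 13, 6, 15, 12] needs 3 colors (χ ≥ 3).
Vertex 10 is adjacent to every vertex of [0, 3, 5, 6, 7, 12, 13, 15, 17], which already need 3 colors among themselves, so 10 needs a new color (χ ≥ 4).
The coloring below uses 4 colors, so χ(G) = 4.
A valid 4-coloring: color 1: [10]; color 2: [0, 3, 7, 15]; color 3: [5, 12, 13, 17]; color 4: [6].

χ(G) = 4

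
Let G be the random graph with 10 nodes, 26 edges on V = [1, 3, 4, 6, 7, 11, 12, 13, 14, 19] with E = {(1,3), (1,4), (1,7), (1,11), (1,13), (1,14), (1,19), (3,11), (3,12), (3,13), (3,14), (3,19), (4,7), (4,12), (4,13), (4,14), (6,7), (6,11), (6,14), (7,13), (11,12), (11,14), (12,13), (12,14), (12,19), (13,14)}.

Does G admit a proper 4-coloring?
A valid 4-coloring: color 1: [1, 6, 12]; color 2: [7, 14, 19]; color 3: [3, 4]; color 4: [11, 13].
(χ(G) = 4 ≤ 4.)

Yes, G is 4-colorable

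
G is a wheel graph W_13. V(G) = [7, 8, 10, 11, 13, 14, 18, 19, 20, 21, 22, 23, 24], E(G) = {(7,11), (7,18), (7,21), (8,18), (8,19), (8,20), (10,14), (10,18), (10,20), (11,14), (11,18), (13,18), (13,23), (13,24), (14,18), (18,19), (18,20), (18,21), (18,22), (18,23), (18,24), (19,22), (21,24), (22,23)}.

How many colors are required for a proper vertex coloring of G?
χ(G) = 3

Clique number ω(G) = 3 (lower bound: χ ≥ ω).
The clique on [7, 11, 18] has size 3, forcing χ ≥ 3, and the coloring below uses 3 colors, so χ(G) = 3.
A valid 3-coloring: color 1: [18]; color 2: [8, 10, 11, 13, 21, 22]; color 3: [7, 14, 19, 20, 23, 24].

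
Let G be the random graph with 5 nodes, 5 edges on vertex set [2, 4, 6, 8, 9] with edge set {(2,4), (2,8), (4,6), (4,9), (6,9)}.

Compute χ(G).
χ(G) = 3

Clique number ω(G) = 3 (lower bound: χ ≥ ω).
The clique on [4, 6, 9] has size 3, forcing χ ≥ 3, and the coloring below uses 3 colors, so χ(G) = 3.
A valid 3-coloring: color 1: [4, 8]; color 2: [2, 9]; color 3: [6].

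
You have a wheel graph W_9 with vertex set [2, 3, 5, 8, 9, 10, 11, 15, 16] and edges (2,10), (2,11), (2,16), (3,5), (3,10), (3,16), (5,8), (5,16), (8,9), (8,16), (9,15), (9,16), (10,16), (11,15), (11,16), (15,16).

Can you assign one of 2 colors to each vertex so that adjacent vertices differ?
No, G is not 2-colorable

The clique on vertices [2, 10, 16] has size 3 > 2, so it alone needs 3 colors.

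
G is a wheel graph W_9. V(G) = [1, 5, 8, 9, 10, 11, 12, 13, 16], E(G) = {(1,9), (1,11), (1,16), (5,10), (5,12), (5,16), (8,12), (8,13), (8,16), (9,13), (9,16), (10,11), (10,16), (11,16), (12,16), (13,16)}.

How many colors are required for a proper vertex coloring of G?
χ(G) = 3

Clique number ω(G) = 3 (lower bound: χ ≥ ω).
The clique on [1, 9, 16] has size 3, forcing χ ≥ 3, and the coloring below uses 3 colors, so χ(G) = 3.
A valid 3-coloring: color 1: [16]; color 2: [1, 10, 12, 13]; color 3: [5, 8, 9, 11].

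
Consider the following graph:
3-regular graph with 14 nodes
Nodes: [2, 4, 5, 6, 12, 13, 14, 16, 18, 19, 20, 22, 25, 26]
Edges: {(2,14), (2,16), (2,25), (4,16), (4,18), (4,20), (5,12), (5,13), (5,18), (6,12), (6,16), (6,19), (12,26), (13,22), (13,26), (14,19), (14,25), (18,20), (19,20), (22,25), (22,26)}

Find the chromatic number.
Clique number ω(G) = 3 (lower bound: χ ≥ ω).
The clique on [2, 14, 25] has size 3, forcing χ ≥ 3, and the coloring below uses 3 colors, so χ(G) = 3.
A valid 3-coloring: color 1: [5, 14, 16, 20, 22]; color 2: [12, 13, 18, 19, 25]; color 3: [2, 4, 6, 26].

χ(G) = 3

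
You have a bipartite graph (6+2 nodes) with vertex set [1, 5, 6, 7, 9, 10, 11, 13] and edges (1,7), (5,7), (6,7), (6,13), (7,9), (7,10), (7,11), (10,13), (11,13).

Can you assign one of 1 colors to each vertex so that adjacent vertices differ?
Edge (10,13) forces its endpoints to differ, so 1 color is not enough.

No, G is not 1-colorable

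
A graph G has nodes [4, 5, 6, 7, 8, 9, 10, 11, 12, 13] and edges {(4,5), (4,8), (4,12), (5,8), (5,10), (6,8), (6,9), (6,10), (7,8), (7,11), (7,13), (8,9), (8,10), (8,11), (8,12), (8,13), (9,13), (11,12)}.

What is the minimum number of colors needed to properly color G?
χ(G) = 4

Clique number ω(G) = 3 (lower bound: χ ≥ ω).
Odd cycle [13, 9, 6, 10, 5, 4, 12, 11, 7] needs 3 colors (χ ≥ 3).
Vertex 8 is adjacent to every vertex of [4, 5, 6, 7, 9, 10, 11, 12, 13], which already need 3 colors among themselves, so 8 needs a new color (χ ≥ 4).
The coloring below uses 4 colors, so χ(G) = 4.
A valid 4-coloring: color 1: [8]; color 2: [5, 6, 11, 13]; color 3: [4, 7, 9, 10]; color 4: [12].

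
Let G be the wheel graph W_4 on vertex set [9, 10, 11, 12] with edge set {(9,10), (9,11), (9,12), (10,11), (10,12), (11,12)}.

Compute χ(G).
Clique number ω(G) = 4 (lower bound: χ ≥ ω).
The clique on [9, 10, 11, 12] has size 4, forcing χ ≥ 4, and the coloring below uses 4 colors, so χ(G) = 4.
A valid 4-coloring: color 1: [10]; color 2: [9]; color 3: [11]; color 4: [12].

χ(G) = 4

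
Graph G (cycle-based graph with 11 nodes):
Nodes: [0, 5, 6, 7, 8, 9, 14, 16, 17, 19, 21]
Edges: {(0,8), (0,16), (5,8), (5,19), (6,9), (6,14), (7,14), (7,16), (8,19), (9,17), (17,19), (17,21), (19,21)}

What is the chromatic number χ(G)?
χ(G) = 3

Clique number ω(G) = 3 (lower bound: χ ≥ ω).
The clique on [5, 8, 19] has size 3, forcing χ ≥ 3, and the coloring below uses 3 colors, so χ(G) = 3.
A valid 3-coloring: color 1: [0, 6, 7, 19]; color 2: [8, 14, 16, 17]; color 3: [5, 9, 21].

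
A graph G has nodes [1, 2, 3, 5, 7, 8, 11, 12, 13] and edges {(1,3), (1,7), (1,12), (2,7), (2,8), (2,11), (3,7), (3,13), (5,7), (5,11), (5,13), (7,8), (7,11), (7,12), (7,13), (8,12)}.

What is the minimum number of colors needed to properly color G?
χ(G) = 3

Clique number ω(G) = 3 (lower bound: χ ≥ ω).
The clique on [1, 3, 7] has size 3, forcing χ ≥ 3, and the coloring below uses 3 colors, so χ(G) = 3.
A valid 3-coloring: color 1: [7]; color 2: [1, 8, 11, 13]; color 3: [2, 3, 5, 12].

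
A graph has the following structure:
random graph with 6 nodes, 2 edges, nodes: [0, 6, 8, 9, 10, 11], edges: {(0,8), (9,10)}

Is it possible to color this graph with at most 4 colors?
Yes, G is 4-colorable

A valid 4-coloring: color 1: [0, 6, 9, 11]; color 2: [8, 10].
(χ(G) = 2 ≤ 4.)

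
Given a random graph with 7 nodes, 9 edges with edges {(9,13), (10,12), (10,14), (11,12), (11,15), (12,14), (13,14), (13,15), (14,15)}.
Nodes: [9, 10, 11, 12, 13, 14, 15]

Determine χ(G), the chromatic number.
Clique number ω(G) = 3 (lower bound: χ ≥ ω).
The clique on [10, 12, 14] has size 3, forcing χ ≥ 3, and the coloring below uses 3 colors, so χ(G) = 3.
A valid 3-coloring: color 1: [9, 11, 14]; color 2: [12, 13]; color 3: [10, 15].

χ(G) = 3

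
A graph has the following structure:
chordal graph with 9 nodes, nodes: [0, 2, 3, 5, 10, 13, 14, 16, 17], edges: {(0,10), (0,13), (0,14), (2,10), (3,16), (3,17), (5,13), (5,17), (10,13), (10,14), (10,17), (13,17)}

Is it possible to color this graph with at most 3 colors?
Yes, G is 3-colorable

A valid 3-coloring: color 1: [3, 5, 10]; color 2: [0, 2, 16, 17]; color 3: [13, 14].
(χ(G) = 3 ≤ 3.)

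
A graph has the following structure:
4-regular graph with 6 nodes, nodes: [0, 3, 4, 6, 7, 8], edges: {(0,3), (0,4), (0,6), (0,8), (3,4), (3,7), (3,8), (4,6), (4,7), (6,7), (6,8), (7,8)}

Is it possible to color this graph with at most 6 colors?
Yes, G is 6-colorable

A valid 6-coloring: color 1: [4, 8]; color 2: [3, 6]; color 3: [0, 7].
(χ(G) = 3 ≤ 6.)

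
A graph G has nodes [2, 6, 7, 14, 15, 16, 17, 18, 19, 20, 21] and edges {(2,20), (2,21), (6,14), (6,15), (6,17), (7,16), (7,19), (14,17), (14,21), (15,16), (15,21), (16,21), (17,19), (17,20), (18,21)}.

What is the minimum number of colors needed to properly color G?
χ(G) = 3

Clique number ω(G) = 3 (lower bound: χ ≥ ω).
The clique on [6, 14, 17] has size 3, forcing χ ≥ 3, and the coloring below uses 3 colors, so χ(G) = 3.
A valid 3-coloring: color 1: [7, 17, 21]; color 2: [14, 15, 18, 19, 20]; color 3: [2, 6, 16].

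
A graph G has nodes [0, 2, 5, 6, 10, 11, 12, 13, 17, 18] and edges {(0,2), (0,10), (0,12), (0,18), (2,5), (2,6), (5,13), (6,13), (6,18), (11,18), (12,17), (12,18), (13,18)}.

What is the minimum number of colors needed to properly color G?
Clique number ω(G) = 3 (lower bound: χ ≥ ω).
The clique on [0, 12, 18] has size 3, forcing χ ≥ 3, and the coloring below uses 3 colors, so χ(G) = 3.
A valid 3-coloring: color 1: [2, 10, 17, 18]; color 2: [0, 11, 13]; color 3: [5, 6, 12].

χ(G) = 3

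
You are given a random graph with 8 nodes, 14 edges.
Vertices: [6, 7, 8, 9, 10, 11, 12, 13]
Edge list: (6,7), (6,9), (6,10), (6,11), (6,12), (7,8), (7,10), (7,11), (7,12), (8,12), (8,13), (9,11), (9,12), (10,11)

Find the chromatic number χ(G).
χ(G) = 4

Clique number ω(G) = 4 (lower bound: χ ≥ ω).
The clique on [6, 7, 10, 11] has size 4, forcing χ ≥ 4, and the coloring below uses 4 colors, so χ(G) = 4.
A valid 4-coloring: color 1: [6, 8]; color 2: [7, 9, 13]; color 3: [11, 12]; color 4: [10].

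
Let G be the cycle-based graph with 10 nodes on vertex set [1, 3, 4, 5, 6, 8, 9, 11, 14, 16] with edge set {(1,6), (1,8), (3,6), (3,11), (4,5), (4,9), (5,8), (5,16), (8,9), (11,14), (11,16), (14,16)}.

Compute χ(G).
Clique number ω(G) = 3 (lower bound: χ ≥ ω).
The clique on [11, 14, 16] has size 3, forcing χ ≥ 3, and the coloring below uses 3 colors, so χ(G) = 3.
A valid 3-coloring: color 1: [5, 6, 9, 11]; color 2: [3, 4, 8, 16]; color 3: [1, 14].

χ(G) = 3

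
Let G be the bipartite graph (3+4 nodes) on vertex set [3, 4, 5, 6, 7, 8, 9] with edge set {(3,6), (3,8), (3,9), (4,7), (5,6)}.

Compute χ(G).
Clique number ω(G) = 2 (lower bound: χ ≥ ω).
The graph is bipartite (no odd cycle), so 2 colors suffice: χ(G) = 2.
A valid 2-coloring: color 1: [3, 4, 5]; color 2: [6, 7, 8, 9].

χ(G) = 2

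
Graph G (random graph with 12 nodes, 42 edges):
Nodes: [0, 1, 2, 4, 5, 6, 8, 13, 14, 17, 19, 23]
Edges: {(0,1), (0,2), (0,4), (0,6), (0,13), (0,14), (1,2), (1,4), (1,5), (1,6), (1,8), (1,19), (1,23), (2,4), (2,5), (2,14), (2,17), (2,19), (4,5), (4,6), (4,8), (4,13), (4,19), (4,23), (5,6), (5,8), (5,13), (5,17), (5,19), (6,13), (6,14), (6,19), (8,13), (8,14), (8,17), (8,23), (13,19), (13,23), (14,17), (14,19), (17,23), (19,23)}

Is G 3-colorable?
The clique on vertices [1, 2, 4, 5, 19] has size 5 > 3, so it alone needs 5 colors.

No, G is not 3-colorable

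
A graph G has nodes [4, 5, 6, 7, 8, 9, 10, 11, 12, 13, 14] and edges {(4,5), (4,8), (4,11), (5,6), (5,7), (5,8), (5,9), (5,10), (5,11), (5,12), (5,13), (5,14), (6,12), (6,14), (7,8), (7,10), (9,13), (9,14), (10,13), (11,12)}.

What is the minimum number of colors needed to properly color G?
Clique number ω(G) = 3 (lower bound: χ ≥ ω).
The clique on [4, 5, 8] has size 3, forcing χ ≥ 3, and the coloring below uses 3 colors, so χ(G) = 3.
A valid 3-coloring: color 1: [5]; color 2: [6, 8, 9, 10, 11]; color 3: [4, 7, 12, 13, 14].

χ(G) = 3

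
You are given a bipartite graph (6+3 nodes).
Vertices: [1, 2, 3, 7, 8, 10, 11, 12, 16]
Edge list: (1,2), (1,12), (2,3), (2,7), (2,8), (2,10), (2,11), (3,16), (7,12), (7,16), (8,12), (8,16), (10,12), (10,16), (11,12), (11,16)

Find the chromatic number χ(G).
χ(G) = 2

Clique number ω(G) = 2 (lower bound: χ ≥ ω).
The graph is bipartite (no odd cycle), so 2 colors suffice: χ(G) = 2.
A valid 2-coloring: color 1: [2, 12, 16]; color 2: [1, 3, 7, 8, 10, 11].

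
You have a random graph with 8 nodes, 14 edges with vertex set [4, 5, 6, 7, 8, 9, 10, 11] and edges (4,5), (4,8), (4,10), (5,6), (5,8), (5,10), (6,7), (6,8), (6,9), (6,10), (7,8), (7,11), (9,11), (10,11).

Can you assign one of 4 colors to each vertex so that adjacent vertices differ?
A valid 4-coloring: color 1: [4, 6, 11]; color 2: [5, 7, 9]; color 3: [8, 10].
(χ(G) = 3 ≤ 4.)

Yes, G is 4-colorable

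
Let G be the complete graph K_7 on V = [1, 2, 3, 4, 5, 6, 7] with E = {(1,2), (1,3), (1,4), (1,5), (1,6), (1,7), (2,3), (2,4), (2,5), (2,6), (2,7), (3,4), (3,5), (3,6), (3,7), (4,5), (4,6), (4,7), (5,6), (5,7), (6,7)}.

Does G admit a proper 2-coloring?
The clique on vertices [1, 2, 3, 4, 5, 6, 7] has size 7 > 2, so it alone needs 7 colors.

No, G is not 2-colorable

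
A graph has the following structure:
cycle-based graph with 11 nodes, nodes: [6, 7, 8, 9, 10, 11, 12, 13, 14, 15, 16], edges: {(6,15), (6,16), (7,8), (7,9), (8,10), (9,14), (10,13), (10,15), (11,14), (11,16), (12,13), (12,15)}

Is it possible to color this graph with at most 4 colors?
A valid 4-coloring: color 1: [8, 9, 13, 15, 16]; color 2: [6, 7, 10, 12, 14]; color 3: [11].
(χ(G) = 3 ≤ 4.)

Yes, G is 4-colorable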